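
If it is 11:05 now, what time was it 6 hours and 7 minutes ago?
Starting time: 11:05 = 665 total minutes past 12:00
Subtracting: 6 hours and 7 minutes = 367 minutes
665 - 367 = 298 minutes
= 4 hours and 58 minutes past 12:00 = 4:58

Final answer: 4:58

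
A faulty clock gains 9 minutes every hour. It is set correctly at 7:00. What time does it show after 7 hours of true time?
For every 60 true minutes, the faulty clock advances 60 + 9 = 69 minutes.
True elapsed: 7 hours = 420 minutes.
Faulty clock advances: 420 x 69/60 = 483 minutes (drift: 63 minutes ahead).
Shown time: 7:00 + 483 minutes = 3:03.

Final answer: 3:03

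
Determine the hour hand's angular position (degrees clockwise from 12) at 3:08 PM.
The hour hand moves 30 degrees per hour and 0.5 degrees per minute.
At 3:08: (3) x 30 + 8 x 0.5 = 90 + 4 = 94 degrees

Final answer: 94 degrees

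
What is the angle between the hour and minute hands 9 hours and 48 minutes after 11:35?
First find the time 9 hours and 48 minutes after 11:35.
Total minutes: 11 x 60 + 35 + 9 x 60 + 48 = 1283.
1283 mod 720 = 563 minutes = 9:23.
Now compute the angle at 9:23:
Hour hand: 9 x 30 + 23 x 0.5 = 281.5 degrees
Minute hand: 23 x 6 = 138 degrees
Difference: |281.5 - 138| = 143.5 degrees
The angle is 143.5 degrees

Final answer: 143.5 degrees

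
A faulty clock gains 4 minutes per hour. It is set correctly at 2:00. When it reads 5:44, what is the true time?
For every 60 true minutes, the faulty clock advances 64 minutes, so 1 faulty-clock minute corresponds to 60/64 true minutes.
From 2:00 to 5:44 on the faulty dial is 224 minutes.
True elapsed: 224 x 60/64 = 210 minutes = 3 hours and 30 minutes.
True time: 2:00 + 3 hours and 30 minutes = 5:30.

Final answer: 5:30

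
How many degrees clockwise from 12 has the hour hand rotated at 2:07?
The hour hand moves 30 degrees per hour and 0.5 degrees per minute.
At 2:07: (2) x 30 + 7 x 0.5 = 60 + 3.5 = 63.5 degrees

Final answer: 63.5 degrees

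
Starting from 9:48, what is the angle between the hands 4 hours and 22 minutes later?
First find the time 4 hours and 22 minutes after 9:48.
Total minutes: 9 x 60 + 48 + 4 x 60 + 22 = 850.
850 mod 720 = 130 minutes = 2:10.
Now compute the angle at 2:10:
Hour hand: 2 x 30 + 10 x 0.5 = 65 degrees
Minute hand: 10 x 6 = 60 degrees
Difference: |65 - 60| = 5 degrees
The angle is 5 degrees

Final answer: 5 degrees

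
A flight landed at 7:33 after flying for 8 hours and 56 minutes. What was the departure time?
Starting time: 7:33 = 453 total minutes past 12:00
Subtracting: 8 hours and 56 minutes = 536 minutes
453 - 536 = -83 (negative, add 12 hours = 720) = 637 minutes
= 10 hours and 37 minutes past 12:00 = 10:37

Final answer: 10:37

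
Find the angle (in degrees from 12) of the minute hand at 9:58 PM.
The minute hand moves 6 degrees per minute.
At 9:58: 58 x 6 = 348 degrees

Final answer: 348 degrees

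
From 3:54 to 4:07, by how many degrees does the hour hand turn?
The hour hand moves 0.5 degrees per minute.
Time elapsed: 4:07 - 3:54 = 13 minutes
Angular displacement: 13 x 0.5 = 6.5 degrees

Final answer: 6.5 degrees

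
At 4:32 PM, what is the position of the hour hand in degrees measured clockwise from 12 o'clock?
The hour hand moves 30 degrees per hour and 0.5 degrees per minute.
At 4:32: (4) x 30 + 32 x 0.5 = 120 + 16 = 136 degrees

Final answer: 136 degrees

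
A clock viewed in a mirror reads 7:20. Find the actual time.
Reflection across the vertical (12-6) axis maps a hand at angle A degrees to (360 - A) degrees, which sends a reading of T minutes past 12:00 to (720 - T) minutes past 12:00.
Mirror reads 7:20 = 440 minutes past 12:00.
Actual time: (720 - 440) mod 720 = 280 minutes = 4:40.

Final answer: 4:40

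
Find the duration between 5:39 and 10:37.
From 5:39 to 10:37:
(10 x 60 + 37) - (5 x 60 + 39) = 637 - 339 = 298 minutes
= 4 hours and 58 minutes

Final answer: 4 hours and 58 minutes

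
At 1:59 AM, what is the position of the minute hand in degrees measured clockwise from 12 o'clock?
The minute hand moves 6 degrees per minute.
At 1:59: 59 x 6 = 354 degrees

Final answer: 354 degrees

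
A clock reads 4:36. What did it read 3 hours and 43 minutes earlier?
Starting time: 4:36 = 276 total minutes past 12:00
Subtracting: 3 hours and 43 minutes = 223 minutes
276 - 223 = 53 minutes
= 53 minutes past 12:00 = 12:53

Final answer: 12:53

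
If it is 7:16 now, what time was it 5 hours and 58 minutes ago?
Starting time: 7:16 = 436 total minutes past 12:00
Subtracting: 5 hours and 58 minutes = 358 minutes
436 - 358 = 78 minutes
= 1 hour and 18 minutes past 12:00 = 1:18

Final answer: 1:18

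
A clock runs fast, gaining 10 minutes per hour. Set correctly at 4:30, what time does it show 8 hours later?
For every 60 true minutes, the faulty clock advances 60 + 10 = 70 minutes.
True elapsed: 8 hours = 480 minutes.
Faulty clock advances: 480 x 70/60 = 560 minutes (drift: 80 minutes ahead).
Shown time: 4:30 + 560 minutes = 1:50.

Final answer: 1:50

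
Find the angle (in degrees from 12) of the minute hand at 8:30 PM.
The minute hand moves 6 degrees per minute.
At 8:30: 30 x 6 = 180 degrees

Final answer: 180 degrees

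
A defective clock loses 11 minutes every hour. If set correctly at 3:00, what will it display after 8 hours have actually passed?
For every 60 true minutes, the faulty clock advances 60 - 11 = 49 minutes.
True elapsed: 8 hours = 480 minutes.
Faulty clock advances: 480 x 49/60 = 392 minutes (drift: 88 minutes behind).
Shown time: 3:00 + 392 minutes = 9:32.

Final answer: 9:32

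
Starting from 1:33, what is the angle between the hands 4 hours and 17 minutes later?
First find the time 4 hours and 17 minutes after 1:33.
Total minutes: 1 x 60 + 33 + 4 x 60 + 17 = 350.
350 mod 720 = 350 minutes = 5:50.
Now compute the angle at 5:50:
Hour hand: 5 x 30 + 50 x 0.5 = 175 degrees
Minute hand: 50 x 6 = 300 degrees
Difference: |175 - 300| = 125 degrees
The angle is 125 degrees

Final answer: 125 degrees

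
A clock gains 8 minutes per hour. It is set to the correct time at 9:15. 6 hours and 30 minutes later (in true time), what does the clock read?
For every 60 true minutes, the faulty clock advances 60 + 8 = 68 minutes.
True elapsed: 6 hours and 30 minutes = 390 minutes.
Faulty clock advances: 390 x 68/60 = 442 minutes (drift: 52 minutes ahead).
Shown time: 9:15 + 442 minutes = 4:37.

Final answer: 4:37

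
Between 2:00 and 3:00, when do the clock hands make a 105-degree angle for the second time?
At t minutes past 2:00, the hour hand is at 30 x 2 + 0.5t degrees and the minute hand is at 6t degrees.
The smaller angle between them is 105 degrees when |30H - 5.5t| = 105 or |30H - 5.5t| = 255.
With H = 2, solve 30 x 2 - 5.5t = +/- target for each target:
  t = (30 x 2 - 105) / 5.5 = -8.18 (outside (0, 60))
  t = (30 x 2 + 105) / 5.5 = 30
  t = (30 x 2 - 255) / 5.5 = -35.45 (outside (0, 60))
  t = (30 x 2 + 255) / 5.5 = 57.27
Valid solutions in (0, 60): {30, 57.27} minutes.
The second occurrence is t = 57.27 minutes.
The hands form a 105-degree angle at 57.27 minutes past 2:00.

Final answer: 57.27 minutes past 2:00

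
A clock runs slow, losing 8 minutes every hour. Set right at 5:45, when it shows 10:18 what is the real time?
For every 60 true minutes, the faulty clock advances 52 minutes, so 1 faulty-clock minute corresponds to 60/52 true minutes.
From 5:45 to 10:18 on the faulty dial is 273 minutes.
True elapsed: 273 x 60/52 = 315 minutes = 5 hours and 15 minutes.
True time: 5:45 + 5 hours and 15 minutes = 11:00.

Final answer: 11:00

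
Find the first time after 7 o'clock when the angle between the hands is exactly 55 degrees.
At t minutes past 7:00, the hour hand is at 30 x 7 + 0.5t degrees and the minute hand is at 6t degrees.
The smaller angle between them is 55 degrees when |30H - 5.5t| = 55 or |30H - 5.5t| = 305.
With H = 7, solve 30 x 7 - 5.5t = +/- target for each target:
  t = (30 x 7 - 55) / 5.5 = 28.18
  t = (30 x 7 + 55) / 5.5 = 48.18
  t = (30 x 7 - 305) / 5.5 = -17.27 (outside (0, 60))
  t = (30 x 7 + 305) / 5.5 = 93.64 (outside (0, 60))
Valid solutions in (0, 60): {28.18, 48.18} minutes.
The first occurrence is t = 28.18 minutes.
The hands form a 55-degree angle at 28.18 minutes past 7:00.

Final answer: 28.18 minutes past 7:00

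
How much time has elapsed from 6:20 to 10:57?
From 6:20 to 10:57:
(10 x 60 + 57) - (6 x 60 + 20) = 657 - 380 = 277 minutes
= 4 hours and 37 minutes

Final answer: 4 hours and 37 minutes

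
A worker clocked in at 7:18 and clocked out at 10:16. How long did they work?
From 7:18 to 10:16:
(10 x 60 + 16) - (7 x 60 + 18) = 616 - 438 = 178 minutes
= 2 hours and 58 minutes

Final answer: 2 hours and 58 minutes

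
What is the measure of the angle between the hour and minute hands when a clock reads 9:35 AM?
Hour hand position: 9 x 30 + 35 x 0.5 = 287.5 degrees
Minute hand position: 35 x 6 = 210 degrees
Difference: |287.5 - 210| = 77.5 degrees
The angle between the hands is 77.5 degrees

Final answer: 77.5 degrees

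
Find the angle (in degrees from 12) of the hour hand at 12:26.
The hour hand moves 30 degrees per hour and 0.5 degrees per minute.
At 12:26: (0) x 30 + 26 x 0.5 = 0 + 13 = 13 degrees

Final answer: 13 degrees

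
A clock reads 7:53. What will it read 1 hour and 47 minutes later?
Starting time: 7:53
Adding 47 minutes to 53 minutes: 53 + 47 = 100 minutes = 1 hour and 40 minutes
Adding 1 hour: 7 + 1 + 1 (carry) = 9
Final time: 9:40

Final answer: 9:40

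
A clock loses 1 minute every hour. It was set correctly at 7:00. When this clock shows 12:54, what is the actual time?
For every 60 true minutes, the faulty clock advances 59 minutes, so 1 faulty-clock minute corresponds to 60/59 true minutes.
From 7:00 to 12:54 on the faulty dial is 354 minutes.
True elapsed: 354 x 60/59 = 360 minutes = 6 hours.
True time: 7:00 + 6 hours = 1:00.

Final answer: 1:00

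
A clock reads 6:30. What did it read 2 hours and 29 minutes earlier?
Starting time: 6:30 = 390 total minutes past 12:00
Subtracting: 2 hours and 29 minutes = 149 minutes
390 - 149 = 241 minutes
= 4 hours and 1 minute past 12:00 = 4:01

Final answer: 4:01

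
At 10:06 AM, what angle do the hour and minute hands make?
Hour hand position: 10 x 30 + 6 x 0.5 = 303 degrees
Minute hand position: 6 x 6 = 36 degrees
Difference: |303 - 36| = 267 degrees
Since 267 > 180, the smaller angle is 360 - 267 = 93 degrees

Final answer: 93 degrees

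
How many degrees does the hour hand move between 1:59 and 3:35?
The hour hand moves 0.5 degrees per minute.
Time elapsed: 3:35 - 1:59 = 96 minutes
Angular displacement: 96 x 0.5 = 48 degrees

Final answer: 48 degrees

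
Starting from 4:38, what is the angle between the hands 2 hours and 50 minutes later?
First find the time 2 hours and 50 minutes after 4:38.
Total minutes: 4 x 60 + 38 + 2 x 60 + 50 = 448.
448 mod 720 = 448 minutes = 7:28.
Now compute the angle at 7:28:
Hour hand: 7 x 30 + 28 x 0.5 = 224 degrees
Minute hand: 28 x 6 = 168 degrees
Difference: |224 - 168| = 56 degrees
The angle is 56 degrees

Final answer: 56 degrees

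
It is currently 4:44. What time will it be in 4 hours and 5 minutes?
Starting time: 4:44
Adding 5 minutes to 44 minutes: 44 + 5 = 49 minutes
Adding 4 hours: 4 + 4 = 8
Final time: 8:49

Final answer: 8:49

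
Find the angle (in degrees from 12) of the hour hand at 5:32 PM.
The hour hand moves 30 degrees per hour and 0.5 degrees per minute.
At 5:32: (5) x 30 + 32 x 0.5 = 150 + 16 = 166 degrees

Final answer: 166 degrees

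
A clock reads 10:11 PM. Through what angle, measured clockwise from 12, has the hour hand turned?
The hour hand moves 30 degrees per hour and 0.5 degrees per minute.
At 10:11: (10) x 30 + 11 x 0.5 = 300 + 5.5 = 305.5 degrees

Final answer: 305.5 degrees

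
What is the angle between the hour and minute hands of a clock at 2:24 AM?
Hour hand position: 2 x 30 + 24 x 0.5 = 72 degrees
Minute hand position: 24 x 6 = 144 degrees
Difference: |72 - 144| = 72 degrees
The angle between the hands is 72 degrees

Final answer: 72 degrees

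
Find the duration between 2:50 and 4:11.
From 2:50 to 4:11:
(4 x 60 + 11) - (2 x 60 + 50) = 251 - 170 = 81 minutes
= 1 hour and 21 minutes

Final answer: 1 hour and 21 minutes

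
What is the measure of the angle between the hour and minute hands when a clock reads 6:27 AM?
Hour hand position: 6 x 30 + 27 x 0.5 = 193.5 degrees
Minute hand position: 27 x 6 = 162 degrees
Difference: |193.5 - 162| = 31.5 degrees
The angle between the hands is 31.5 degrees

Final answer: 31.5 degrees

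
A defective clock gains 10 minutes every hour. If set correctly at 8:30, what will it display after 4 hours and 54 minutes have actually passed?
For every 60 true minutes, the faulty clock advances 60 + 10 = 70 minutes.
True elapsed: 4 hours and 54 minutes = 294 minutes.
Faulty clock advances: 294 x 70/60 = 343 minutes (drift: 49 minutes ahead).
Shown time: 8:30 + 343 minutes = 2:13.

Final answer: 2:13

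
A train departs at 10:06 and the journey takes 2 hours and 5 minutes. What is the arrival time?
Starting time: 10:06
Adding 5 minutes to 6 minutes: 6 + 5 = 11 minutes
Adding 2 hours: 10 + 2 = 12
Final time: 12:11

Final answer: 12:11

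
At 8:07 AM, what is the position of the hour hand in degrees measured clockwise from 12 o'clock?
The hour hand moves 30 degrees per hour and 0.5 degrees per minute.
At 8:07: (8) x 30 + 7 x 0.5 = 240 + 3.5 = 243.5 degrees

Final answer: 243.5 degrees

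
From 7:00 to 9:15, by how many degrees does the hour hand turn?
The hour hand moves 0.5 degrees per minute.
Time elapsed: 9:15 - 7:00 = 135 minutes
Angular displacement: 135 x 0.5 = 67.5 degrees

Final answer: 67.5 degrees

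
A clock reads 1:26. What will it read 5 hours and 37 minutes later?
Starting time: 1:26
Adding 37 minutes to 26 minutes: 26 + 37 = 63 minutes = 1 hour and 3 minutes
Adding 5 hours: 1 + 5 + 1 (carry) = 7
Final time: 7:03

Final answer: 7:03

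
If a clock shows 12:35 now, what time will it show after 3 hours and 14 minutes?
Starting time: 12:35
Adding 14 minutes to 35 minutes: 35 + 14 = 49 minutes
Adding 3 hours: 12 + 3 = 15 - 12 = 3
Final time: 3:49

Final answer: 3:49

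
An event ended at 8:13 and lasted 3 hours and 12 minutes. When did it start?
Starting time: 8:13 = 493 total minutes past 12:00
Subtracting: 3 hours and 12 minutes = 192 minutes
493 - 192 = 301 minutes
= 5 hours and 1 minute past 12:00 = 5:01

Final answer: 5:01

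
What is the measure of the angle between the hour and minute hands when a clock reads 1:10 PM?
Hour hand position: 1 x 30 + 10 x 0.5 = 35 degrees
Minute hand position: 10 x 6 = 60 degrees
Difference: |35 - 60| = 25 degrees
The angle between the hands is 25 degrees

Final answer: 25 degrees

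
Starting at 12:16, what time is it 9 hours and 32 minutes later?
Starting time: 12:16
Adding 32 minutes to 16 minutes: 16 + 32 = 48 minutes
Adding 9 hours: 12 + 9 = 21 - 12 = 9
Final time: 9:48

Final answer: 9:48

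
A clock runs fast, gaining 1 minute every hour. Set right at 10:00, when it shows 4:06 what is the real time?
For every 60 true minutes, the faulty clock advances 61 minutes, so 1 faulty-clock minute corresponds to 60/61 true minutes.
From 10:00 to 4:06 on the faulty dial is 366 minutes.
True elapsed: 366 x 60/61 = 360 minutes = 6 hours.
True time: 10:00 + 6 hours = 4:00.

Final answer: 4:00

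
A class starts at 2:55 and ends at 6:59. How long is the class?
From 2:55 to 6:59:
(6 x 60 + 59) - (2 x 60 + 55) = 419 - 175 = 244 minutes
= 4 hours and 4 minutes

Final answer: 4 hours and 4 minutes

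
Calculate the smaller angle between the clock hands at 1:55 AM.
Hour hand position: 1 x 30 + 55 x 0.5 = 57.5 degrees
Minute hand position: 55 x 6 = 330 degrees
Difference: |57.5 - 330| = 272.5 degrees
Since 272.5 > 180, the smaller angle is 360 - 272.5 = 87.5 degrees

Final answer: 87.5 degrees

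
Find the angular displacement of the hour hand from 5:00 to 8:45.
The hour hand moves 0.5 degrees per minute.
Time elapsed: 8:45 - 5:00 = 225 minutes
Angular displacement: 225 x 0.5 = 112.5 degrees

Final answer: 112.5 degrees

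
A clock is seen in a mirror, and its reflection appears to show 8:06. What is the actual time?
Reflection across the vertical (12-6) axis maps a hand at angle A degrees to (360 - A) degrees, which sends a reading of T minutes past 12:00 to (720 - T) minutes past 12:00.
Mirror reads 8:06 = 486 minutes past 12:00.
Actual time: (720 - 486) mod 720 = 234 minutes = 3:54.

Final answer: 3:54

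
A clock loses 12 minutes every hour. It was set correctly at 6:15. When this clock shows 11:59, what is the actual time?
For every 60 true minutes, the faulty clock advances 48 minutes, so 1 faulty-clock minute corresponds to 60/48 true minutes.
From 6:15 to 11:59 on the faulty dial is 344 minutes.
True elapsed: 344 x 60/48 = 430 minutes = 7 hours and 10 minutes.
True time: 6:15 + 7 hours and 10 minutes = 1:25.

Final answer: 1:25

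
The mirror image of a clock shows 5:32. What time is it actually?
Reflection across the vertical (12-6) axis maps a hand at angle A degrees to (360 - A) degrees, which sends a reading of T minutes past 12:00 to (720 - T) minutes past 12:00.
Mirror reads 5:32 = 332 minutes past 12:00.
Actual time: (720 - 332) mod 720 = 388 minutes = 6:28.

Final answer: 6:28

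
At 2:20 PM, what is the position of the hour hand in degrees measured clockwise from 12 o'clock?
The hour hand moves 30 degrees per hour and 0.5 degrees per minute.
At 2:20: (2) x 30 + 20 x 0.5 = 60 + 10 = 70 degrees

Final answer: 70 degrees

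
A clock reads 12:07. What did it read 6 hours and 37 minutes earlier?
Starting time: 12:07 = 7 total minutes past 12:00
Subtracting: 6 hours and 37 minutes = 397 minutes
7 - 397 = -390 (negative, add 12 hours = 720) = 330 minutes
= 5 hours and 30 minutes past 12:00 = 5:30

Final answer: 5:30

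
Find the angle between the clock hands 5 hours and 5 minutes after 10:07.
First find the time 5 hours and 5 minutes after 10:07.
Total minutes: 10 x 60 + 7 + 5 x 60 + 5 = 912.
912 mod 720 = 192 minutes = 3:12.
Now compute the angle at 3:12:
Hour hand: 3 x 30 + 12 x 0.5 = 96 degrees
Minute hand: 12 x 6 = 72 degrees
Difference: |96 - 72| = 24 degrees
The angle is 24 degrees

Final answer: 24 degrees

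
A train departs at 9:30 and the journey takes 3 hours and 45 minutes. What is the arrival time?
Starting time: 9:30
Adding 45 minutes to 30 minutes: 30 + 45 = 75 minutes = 1 hour and 15 minutes
Adding 3 hours: 9 + 3 + 1 (carry) = 13 - 12 = 1
Final time: 1:15

Final answer: 1:15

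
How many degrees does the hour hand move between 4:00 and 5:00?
The hour hand moves 0.5 degrees per minute.
Time elapsed: 5:00 - 4:00 = 60 minutes
Angular displacement: 60 x 0.5 = 30 degrees

Final answer: 30 degrees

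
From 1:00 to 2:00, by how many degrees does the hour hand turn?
The hour hand moves 0.5 degrees per minute.
Time elapsed: 2:00 - 1:00 = 60 minutes
Angular displacement: 60 x 0.5 = 30 degrees

Final answer: 30 degrees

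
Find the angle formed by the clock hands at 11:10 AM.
Hour hand position: 11 x 30 + 10 x 0.5 = 335 degrees
Minute hand position: 10 x 6 = 60 degrees
Difference: |335 - 60| = 275 degrees
Since 275 > 180, the smaller angle is 360 - 275 = 85 degrees

Final answer: 85 degrees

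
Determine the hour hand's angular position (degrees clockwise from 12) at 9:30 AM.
The hour hand moves 30 degrees per hour and 0.5 degrees per minute.
At 9:30: (9) x 30 + 30 x 0.5 = 270 + 15 = 285 degrees

Final answer: 285 degrees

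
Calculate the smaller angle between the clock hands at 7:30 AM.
Hour hand position: 7 x 30 + 30 x 0.5 = 225 degrees
Minute hand position: 30 x 6 = 180 degrees
Difference: |225 - 180| = 45 degrees
The angle between the hands is 45 degrees

Final answer: 45 degrees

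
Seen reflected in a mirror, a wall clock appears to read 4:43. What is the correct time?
Reflection across the vertical (12-6) axis maps a hand at angle A degrees to (360 - A) degrees, which sends a reading of T minutes past 12:00 to (720 - T) minutes past 12:00.
Mirror reads 4:43 = 283 minutes past 12:00.
Actual time: (720 - 283) mod 720 = 437 minutes = 7:17.

Final answer: 7:17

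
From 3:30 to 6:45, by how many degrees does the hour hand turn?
The hour hand moves 0.5 degrees per minute.
Time elapsed: 6:45 - 3:30 = 195 minutes
Angular displacement: 195 x 0.5 = 97.5 degrees

Final answer: 97.5 degrees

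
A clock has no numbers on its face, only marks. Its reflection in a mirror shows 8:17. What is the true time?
Reflection across the vertical (12-6) axis maps a hand at angle A degrees to (360 - A) degrees, which sends a reading of T minutes past 12:00 to (720 - T) minutes past 12:00.
Mirror reads 8:17 = 497 minutes past 12:00.
Actual time: (720 - 497) mod 720 = 223 minutes = 3:43.

Final answer: 3:43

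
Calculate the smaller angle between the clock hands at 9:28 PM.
Hour hand position: 9 x 30 + 28 x 0.5 = 284 degrees
Minute hand position: 28 x 6 = 168 degrees
Difference: |284 - 168| = 116 degrees
The angle between the hands is 116 degrees

Final answer: 116 degrees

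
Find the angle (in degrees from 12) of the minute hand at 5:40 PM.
The minute hand moves 6 degrees per minute.
At 5:40: 40 x 6 = 240 degrees

Final answer: 240 degrees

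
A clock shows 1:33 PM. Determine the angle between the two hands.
Hour hand position: 1 x 30 + 33 x 0.5 = 46.5 degrees
Minute hand position: 33 x 6 = 198 degrees
Difference: |46.5 - 198| = 151.5 degrees
The angle between the hands is 151.5 degrees

Final answer: 151.5 degrees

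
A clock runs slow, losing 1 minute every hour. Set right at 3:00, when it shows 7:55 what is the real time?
For every 60 true minutes, the faulty clock advances 59 minutes, so 1 faulty-clock minute corresponds to 60/59 true minutes.
From 3:00 to 7:55 on the faulty dial is 295 minutes.
True elapsed: 295 x 60/59 = 300 minutes = 5 hours.
True time: 3:00 + 5 hours = 8:00.

Final answer: 8:00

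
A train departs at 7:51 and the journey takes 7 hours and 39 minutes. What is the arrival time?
Starting time: 7:51
Adding 39 minutes to 51 minutes: 51 + 39 = 90 minutes = 1 hour and 30 minutes
Adding 7 hours: 7 + 7 + 1 (carry) = 15 - 12 = 3
Final time: 3:30

Final answer: 3:30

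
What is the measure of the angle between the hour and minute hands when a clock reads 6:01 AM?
Hour hand position: 6 x 30 + 1 x 0.5 = 180.5 degrees
Minute hand position: 1 x 6 = 6 degrees
Difference: |180.5 - 6| = 174.5 degrees
The angle between the hands is 174.5 degrees

Final answer: 174.5 degrees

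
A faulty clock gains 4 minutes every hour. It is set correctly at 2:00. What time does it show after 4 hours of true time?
For every 60 true minutes, the faulty clock advances 60 + 4 = 64 minutes.
True elapsed: 4 hours = 240 minutes.
Faulty clock advances: 240 x 64/60 = 256 minutes (drift: 16 minutes ahead).
Shown time: 2:00 + 256 minutes = 6:16.

Final answer: 6:16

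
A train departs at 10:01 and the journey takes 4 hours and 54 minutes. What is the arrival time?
Starting time: 10:01
Adding 54 minutes to 1 minute: 1 + 54 = 55 minutes
Adding 4 hours: 10 + 4 = 14 - 12 = 2
Final time: 2:55

Final answer: 2:55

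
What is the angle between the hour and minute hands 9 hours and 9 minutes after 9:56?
First find the time 9 hours and 9 minutes after 9:56.
Total minutes: 9 x 60 + 56 + 9 x 60 + 9 = 1145.
1145 mod 720 = 425 minutes = 7:05.
Now compute the angle at 7:05:
Hour hand: 7 x 30 + 5 x 0.5 = 212.5 degrees
Minute hand: 5 x 6 = 30 degrees
Difference: |212.5 - 30| = 182.5 degrees
Smaller angle: 360 - 182.5 = 177.5 degrees

Final answer: 177.5 degrees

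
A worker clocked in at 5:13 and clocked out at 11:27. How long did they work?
From 5:13 to 11:27:
(11 x 60 + 27) - (5 x 60 + 13) = 687 - 313 = 374 minutes
= 6 hours and 14 minutes

Final answer: 6 hours and 14 minutes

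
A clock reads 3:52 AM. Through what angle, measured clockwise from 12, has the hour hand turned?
The hour hand moves 30 degrees per hour and 0.5 degrees per minute.
At 3:52: (3) x 30 + 52 x 0.5 = 90 + 26 = 116 degrees

Final answer: 116 degrees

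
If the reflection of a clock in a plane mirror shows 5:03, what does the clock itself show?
Reflection across the vertical (12-6) axis maps a hand at angle A degrees to (360 - A) degrees, which sends a reading of T minutes past 12:00 to (720 - T) minutes past 12:00.
Mirror reads 5:03 = 303 minutes past 12:00.
Actual time: (720 - 303) mod 720 = 417 minutes = 6:57.

Final answer: 6:57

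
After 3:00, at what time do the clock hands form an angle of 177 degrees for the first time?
At t minutes past 3:00, the hour hand is at 30 x 3 + 0.5t degrees and the minute hand is at 6t degrees.
The smaller angle between them is 177 degrees when |30H - 5.5t| = 177 or |30H - 5.5t| = 183.
With H = 3, solve 30 x 3 - 5.5t = +/- target for each target:
  t = (30 x 3 - 177) / 5.5 = -15.82 (outside (0, 60))
  t = (30 x 3 + 177) / 5.5 = 48.55
  t = (30 x 3 - 183) / 5.5 = -16.91 (outside (0, 60))
  t = (30 x 3 + 183) / 5.5 = 49.64
Valid solutions in (0, 60): {48.55, 49.64} minutes.
The first occurrence is t = 48.55 minutes.
The hands form a 177-degree angle at 48.55 minutes past 3:00.

Final answer: 48.55 minutes past 3:00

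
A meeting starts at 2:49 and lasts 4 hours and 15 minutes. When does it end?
Starting time: 2:49
Adding 15 minutes to 49 minutes: 49 + 15 = 64 minutes = 1 hour and 4 minutes
Adding 4 hours: 2 + 4 + 1 (carry) = 7
Final time: 7:04

Final answer: 7:04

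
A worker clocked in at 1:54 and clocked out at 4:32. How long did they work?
From 1:54 to 4:32:
(4 x 60 + 32) - (1 x 60 + 54) = 272 - 114 = 158 minutes
= 2 hours and 38 minutes

Final answer: 2 hours and 38 minutes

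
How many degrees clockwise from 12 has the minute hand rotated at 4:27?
The minute hand moves 6 degrees per minute.
At 4:27: 27 x 6 = 162 degrees

Final answer: 162 degrees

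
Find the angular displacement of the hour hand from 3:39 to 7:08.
The hour hand moves 0.5 degrees per minute.
Time elapsed: 7:08 - 3:39 = 209 minutes
Angular displacement: 209 x 0.5 = 104.5 degrees

Final answer: 104.5 degrees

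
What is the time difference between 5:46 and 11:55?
From 5:46 to 11:55:
(11 x 60 + 55) - (5 x 60 + 46) = 715 - 346 = 369 minutes
= 6 hours and 9 minutes

Final answer: 6 hours and 9 minutes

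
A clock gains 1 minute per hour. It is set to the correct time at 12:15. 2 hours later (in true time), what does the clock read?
For every 60 true minutes, the faulty clock advances 60 + 1 = 61 minutes.
True elapsed: 2 hours = 120 minutes.
Faulty clock advances: 120 x 61/60 = 122 minutes (drift: 2 minutes ahead).
Shown time: 12:15 + 122 minutes = 2:17.

Final answer: 2:17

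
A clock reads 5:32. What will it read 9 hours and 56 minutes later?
Starting time: 5:32
Adding 56 minutes to 32 minutes: 32 + 56 = 88 minutes = 1 hour and 28 minutes
Adding 9 hours: 5 + 9 + 1 (carry) = 15 - 12 = 3
Final time: 3:28

Final answer: 3:28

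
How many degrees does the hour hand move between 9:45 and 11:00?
The hour hand moves 0.5 degrees per minute.
Time elapsed: 11:00 - 9:45 = 75 minutes
Angular displacement: 75 x 0.5 = 37.5 degrees

Final answer: 37.5 degrees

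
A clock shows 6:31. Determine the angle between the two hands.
Hour hand position: 6 x 30 + 31 x 0.5 = 195.5 degrees
Minute hand position: 31 x 6 = 186 degrees
Difference: |195.5 - 186| = 9.5 degrees
The angle between the hands is 9.5 degrees

Final answer: 9.5 degrees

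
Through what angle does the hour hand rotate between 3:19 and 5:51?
The hour hand moves 0.5 degrees per minute.
Time elapsed: 5:51 - 3:19 = 152 minutes
Angular displacement: 152 x 0.5 = 76 degrees

Final answer: 76 degrees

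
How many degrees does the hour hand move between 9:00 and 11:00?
The hour hand moves 0.5 degrees per minute.
Time elapsed: 11:00 - 9:00 = 120 minutes
Angular displacement: 120 x 0.5 = 60 degrees

Final answer: 60 degrees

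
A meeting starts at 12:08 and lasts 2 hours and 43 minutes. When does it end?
Starting time: 12:08
Adding 43 minutes to 8 minutes: 8 + 43 = 51 minutes
Adding 2 hours: 12 + 2 = 14 - 12 = 2
Final time: 2:51

Final answer: 2:51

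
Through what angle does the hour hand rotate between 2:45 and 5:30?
The hour hand moves 0.5 degrees per minute.
Time elapsed: 5:30 - 2:45 = 165 minutes
Angular displacement: 165 x 0.5 = 82.5 degrees

Final answer: 82.5 degrees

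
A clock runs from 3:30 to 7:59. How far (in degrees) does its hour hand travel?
The hour hand moves 0.5 degrees per minute.
Time elapsed: 7:59 - 3:30 = 269 minutes
Angular displacement: 269 x 0.5 = 134.5 degrees

Final answer: 134.5 degrees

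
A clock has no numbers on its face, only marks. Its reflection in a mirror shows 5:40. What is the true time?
Reflection across the vertical (12-6) axis maps a hand at angle A degrees to (360 - A) degrees, which sends a reading of T minutes past 12:00 to (720 - T) minutes past 12:00.
Mirror reads 5:40 = 340 minutes past 12:00.
Actual time: (720 - 340) mod 720 = 380 minutes = 6:20.

Final answer: 6:20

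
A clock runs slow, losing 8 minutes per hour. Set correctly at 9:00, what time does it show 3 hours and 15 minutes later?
For every 60 true minutes, the faulty clock advances 60 - 8 = 52 minutes.
True elapsed: 3 hours and 15 minutes = 195 minutes.
Faulty clock advances: 195 x 52/60 = 169 minutes (drift: 26 minutes behind).
Shown time: 9:00 + 169 minutes = 11:49.

Final answer: 11:49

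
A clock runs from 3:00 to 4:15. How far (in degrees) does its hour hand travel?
The hour hand moves 0.5 degrees per minute.
Time elapsed: 4:15 - 3:00 = 75 minutes
Angular displacement: 75 x 0.5 = 37.5 degrees

Final answer: 37.5 degrees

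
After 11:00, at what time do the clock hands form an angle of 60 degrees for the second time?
At t minutes past 11:00, the hour hand is at 30 x 11 + 0.5t degrees and the minute hand is at 6t degrees.
The smaller angle between them is 60 degrees when |30H - 5.5t| = 60 or |30H - 5.5t| = 300.
With H = 11, solve 30 x 11 - 5.5t = +/- target for each target:
  t = (30 x 11 - 60) / 5.5 = 49.09
  t = (30 x 11 + 60) / 5.5 = 70.91 (outside (0, 60))
  t = (30 x 11 - 300) / 5.5 = 5.45
  t = (30 x 11 + 300) / 5.5 = 114.55 (outside (0, 60))
Valid solutions in (0, 60): {5.45, 49.09} minutes.
The second occurrence is t = 49.09 minutes.
The hands form a 60-degree angle at 49.09 minutes past 11:00.

Final answer: 49.09 minutes past 11:00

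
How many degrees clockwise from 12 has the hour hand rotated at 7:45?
The hour hand moves 30 degrees per hour and 0.5 degrees per minute.
At 7:45: (7) x 30 + 45 x 0.5 = 210 + 22.5 = 232.5 degrees

Final answer: 232.5 degrees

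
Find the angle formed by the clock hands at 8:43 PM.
Hour hand position: 8 x 30 + 43 x 0.5 = 261.5 degrees
Minute hand position: 43 x 6 = 258 degrees
Difference: |261.5 - 258| = 3.5 degrees
The angle between the hands is 3.5 degrees

Final answer: 3.5 degrees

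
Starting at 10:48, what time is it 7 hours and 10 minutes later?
Starting time: 10:48
Adding 10 minutes to 48 minutes: 48 + 10 = 58 minutes
Adding 7 hours: 10 + 7 = 17 - 12 = 5
Final time: 5:58

Final answer: 5:58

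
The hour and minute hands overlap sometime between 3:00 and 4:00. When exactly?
The minute hand gains 5.5 degrees per minute on the hour hand.
At 3:00, the hour hand is at 90 degrees and the minute hand is at 0 degrees.
The gap is 90 degrees. Time to close: 90/5.5 = 60 x 3/11 = 16.36 minutes.
The hands overlap at 16.36 minutes past 3:00.

Final answer: 16.36 minutes past 3:00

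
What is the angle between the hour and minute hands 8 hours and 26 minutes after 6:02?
First find the time 8 hours and 26 minutes after 6:02.
Total minutes: 6 x 60 + 2 + 8 x 60 + 26 = 868.
868 mod 720 = 148 minutes = 2:28.
Now compute the angle at 2:28:
Hour hand: 2 x 30 + 28 x 0.5 = 74 degrees
Minute hand: 28 x 6 = 168 degrees
Difference: |74 - 168| = 94 degrees
The angle is 94 degrees

Final answer: 94 degrees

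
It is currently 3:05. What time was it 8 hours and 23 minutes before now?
Starting time: 3:05 = 185 total minutes past 12:00
Subtracting: 8 hours and 23 minutes = 503 minutes
185 - 503 = -318 (negative, add 12 hours = 720) = 402 minutes
= 6 hours and 42 minutes past 12:00 = 6:42

Final answer: 6:42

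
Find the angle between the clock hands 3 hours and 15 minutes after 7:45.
First find the time 3 hours and 15 minutes after 7:45.
Total minutes: 7 x 60 + 45 + 3 x 60 + 15 = 660.
660 mod 720 = 660 minutes = 11:00.
Now compute the angle at 11:00:
Hour hand: 11 x 30 + 0 x 0.5 = 330 degrees
Minute hand: 0 x 6 = 0 degrees
Difference: |330 - 0| = 330 degrees
Smaller angle: 360 - 330 = 30 degrees

Final answer: 30 degrees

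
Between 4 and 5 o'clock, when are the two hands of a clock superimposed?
The minute hand gains 5.5 degrees per minute on the hour hand.
At 4:00, the hour hand is at 120 degrees and the minute hand is at 0 degrees.
The gap is 120 degrees. Time to close: 120/5.5 = 60 x 4/11 = 21.82 minutes.
The hands overlap at 21.82 minutes past 4:00.

Final answer: 21.82 minutes past 4:00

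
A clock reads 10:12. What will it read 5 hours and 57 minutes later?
Starting time: 10:12
Adding 57 minutes to 12 minutes: 12 + 57 = 69 minutes = 1 hour and 9 minutes
Adding 5 hours: 10 + 5 + 1 (carry) = 16 - 12 = 4
Final time: 4:09

Final answer: 4:09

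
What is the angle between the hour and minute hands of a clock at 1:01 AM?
Hour hand position: 1 x 30 + 1 x 0.5 = 30.5 degrees
Minute hand position: 1 x 6 = 6 degrees
Difference: |30.5 - 6| = 24.5 degrees
The angle between the hands is 24.5 degrees

Final answer: 24.5 degrees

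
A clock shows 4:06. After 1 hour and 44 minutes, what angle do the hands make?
First find the time 1 hour and 44 minutes after 4:06.
Total minutes: 4 x 60 + 6 + 1 x 60 + 44 = 350.
350 mod 720 = 350 minutes = 5:50.
Now compute the angle at 5:50:
Hour hand: 5 x 30 + 50 x 0.5 = 175 degrees
Minute hand: 50 x 6 = 300 degrees
Difference: |175 - 300| = 125 degrees
The angle is 125 degrees

Final answer: 125 degrees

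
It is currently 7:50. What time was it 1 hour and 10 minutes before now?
Starting time: 7:50 = 470 total minutes past 12:00
Subtracting: 1 hour and 10 minutes = 70 minutes
470 - 70 = 400 minutes
= 6 hours and 40 minutes past 12:00 = 6:40

Final answer: 6:40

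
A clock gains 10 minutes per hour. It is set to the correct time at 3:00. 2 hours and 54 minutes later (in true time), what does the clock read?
For every 60 true minutes, the faulty clock advances 60 + 10 = 70 minutes.
True elapsed: 2 hours and 54 minutes = 174 minutes.
Faulty clock advances: 174 x 70/60 = 203 minutes (drift: 29 minutes ahead).
Shown time: 3:00 + 203 minutes = 6:23.

Final answer: 6:23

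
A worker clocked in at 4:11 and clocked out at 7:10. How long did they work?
From 4:11 to 7:10:
(7 x 60 + 10) - (4 x 60 + 11) = 430 - 251 = 179 minutes
= 2 hours and 59 minutes

Final answer: 2 hours and 59 minutes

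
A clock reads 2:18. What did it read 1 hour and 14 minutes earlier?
Starting time: 2:18 = 138 total minutes past 12:00
Subtracting: 1 hour and 14 minutes = 74 minutes
138 - 74 = 64 minutes
= 1 hour and 4 minutes past 12:00 = 1:04

Final answer: 1:04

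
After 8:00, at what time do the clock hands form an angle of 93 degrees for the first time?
At t minutes past 8:00, the hour hand is at 30 x 8 + 0.5t degrees and the minute hand is at 6t degrees.
The smaller angle between them is 93 degrees when |30H - 5.5t| = 93 or |30H - 5.5t| = 267.
With H = 8, solve 30 x 8 - 5.5t = +/- target for each target:
  t = (30 x 8 - 93) / 5.5 = 26.73
  t = (30 x 8 + 93) / 5.5 = 60.55 (outside (0, 60))
  t = (30 x 8 - 267) / 5.5 = -4.91 (outside (0, 60))
  t = (30 x 8 + 267) / 5.5 = 92.18 (outside (0, 60))
Valid solutions in (0, 60): {26.73} minutes.
The first occurrence is t = 26.73 minutes.
The hands form a 93-degree angle at 26.73 minutes past 8:00.

Final answer: 26.73 minutes past 8:00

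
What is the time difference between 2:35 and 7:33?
From 2:35 to 7:33:
(7 x 60 + 33) - (2 x 60 + 35) = 453 - 155 = 298 minutes
= 4 hours and 58 minutes

Final answer: 4 hours and 58 minutes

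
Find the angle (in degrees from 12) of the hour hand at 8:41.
The hour hand moves 30 degrees per hour and 0.5 degrees per minute.
At 8:41: (8) x 30 + 41 x 0.5 = 240 + 20.5 = 260.5 degrees

Final answer: 260.5 degrees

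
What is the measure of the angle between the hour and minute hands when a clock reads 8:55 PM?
Hour hand position: 8 x 30 + 55 x 0.5 = 267.5 degrees
Minute hand position: 55 x 6 = 330 degrees
Difference: |267.5 - 330| = 62.5 degrees
The angle between the hands is 62.5 degrees

Final answer: 62.5 degrees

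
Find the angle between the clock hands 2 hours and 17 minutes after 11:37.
First find the time 2 hours and 17 minutes after 11:37.
Total minutes: 11 x 60 + 37 + 2 x 60 + 17 = 834.
834 mod 720 = 114 minutes = 1:54.
Now compute the angle at 1:54:
Hour hand: 1 x 30 + 54 x 0.5 = 57 degrees
Minute hand: 54 x 6 = 324 degrees
Difference: |57 - 324| = 267 degrees
Smaller angle: 360 - 267 = 93 degrees

Final answer: 93 degrees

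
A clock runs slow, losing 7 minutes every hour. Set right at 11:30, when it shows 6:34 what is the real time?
For every 60 true minutes, the faulty clock advances 53 minutes, so 1 faulty-clock minute corresponds to 60/53 true minutes.
From 11:30 to 6:34 on the faulty dial is 424 minutes.
True elapsed: 424 x 60/53 = 480 minutes = 8 hours.
True time: 11:30 + 8 hours = 7:30.

Final answer: 7:30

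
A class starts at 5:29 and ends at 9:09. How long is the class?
From 5:29 to 9:09:
(9 x 60 + 9) - (5 x 60 + 29) = 549 - 329 = 220 minutes
= 3 hours and 40 minutes

Final answer: 3 hours and 40 minutes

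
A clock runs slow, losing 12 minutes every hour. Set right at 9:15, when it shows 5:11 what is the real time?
For every 60 true minutes, the faulty clock advances 48 minutes, so 1 faulty-clock minute corresponds to 60/48 true minutes.
From 9:15 to 5:11 on the faulty dial is 476 minutes.
True elapsed: 476 x 60/48 = 595 minutes = 9 hours and 55 minutes.
True time: 9:15 + 9 hours and 55 minutes = 7:10.

Final answer: 7:10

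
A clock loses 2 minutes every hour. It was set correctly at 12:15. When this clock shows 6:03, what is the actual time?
For every 60 true minutes, the faulty clock advances 58 minutes, so 1 faulty-clock minute corresponds to 60/58 true minutes.
From 12:15 to 6:03 on the faulty dial is 348 minutes.
True elapsed: 348 x 60/58 = 360 minutes = 6 hours.
True time: 12:15 + 6 hours = 6:15.

Final answer: 6:15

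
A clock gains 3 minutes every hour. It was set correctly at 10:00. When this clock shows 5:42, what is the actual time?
For every 60 true minutes, the faulty clock advances 63 minutes, so 1 faulty-clock minute corresponds to 60/63 true minutes.
From 10:00 to 5:42 on the faulty dial is 462 minutes.
True elapsed: 462 x 60/63 = 440 minutes = 7 hours and 20 minutes.
True time: 10:00 + 7 hours and 20 minutes = 5:20.

Final answer: 5:20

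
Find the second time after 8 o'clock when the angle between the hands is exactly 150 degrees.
At t minutes past 8:00, the hour hand is at 30 x 8 + 0.5t degrees and the minute hand is at 6t degrees.
The smaller angle between them is 150 degrees when |30H - 5.5t| = 150 or |30H - 5.5t| = 210.
With H = 8, solve 30 x 8 - 5.5t = +/- target for each target:
  t = (30 x 8 - 150) / 5.5 = 16.36
  t = (30 x 8 + 150) / 5.5 = 70.91 (outside (0, 60))
  t = (30 x 8 - 210) / 5.5 = 5.45
  t = (30 x 8 + 210) / 5.5 = 81.82 (outside (0, 60))
Valid solutions in (0, 60): {5.45, 16.36} minutes.
The second occurrence is t = 16.36 minutes.
The hands form a 150-degree angle at 16.36 minutes past 8:00.

Final answer: 16.36 minutes past 8:00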